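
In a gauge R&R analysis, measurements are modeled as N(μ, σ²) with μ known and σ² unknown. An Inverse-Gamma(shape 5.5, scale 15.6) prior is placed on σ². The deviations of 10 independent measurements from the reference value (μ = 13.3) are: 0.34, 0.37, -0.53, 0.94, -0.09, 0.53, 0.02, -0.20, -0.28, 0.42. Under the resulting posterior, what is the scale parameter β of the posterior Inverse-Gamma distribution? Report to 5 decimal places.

16.60060

With known mean μ and an Inverse-Gamma(α, β) prior on σ², the Normal likelihood is conjugate: posterior is Inv-Gamma(α + n/2, β + Σ(xᵢ−μ)²/2).
Σ(xᵢ−μ)² = (0.34)² + (0.37)² + (-0.53)² + (0.94)² + (-0.09)² + (0.53)² + (0.02)² + (-0.20)² + (-0.28)² + (0.42)² = 2.0012.
Posterior: Inv-Gamma(5.5 + 10/2, 15.6 + 2.0012/2) = Inv-Gamma(10.50, 16.60060).
Posterior β = 16.60060.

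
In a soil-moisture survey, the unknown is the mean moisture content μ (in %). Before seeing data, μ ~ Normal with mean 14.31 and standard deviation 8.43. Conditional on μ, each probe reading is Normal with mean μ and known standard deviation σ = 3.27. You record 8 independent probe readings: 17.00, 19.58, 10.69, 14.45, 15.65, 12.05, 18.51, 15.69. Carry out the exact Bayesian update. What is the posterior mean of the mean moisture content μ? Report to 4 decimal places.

For Normal data with known variance σ², a Normal(μ₀, σ₀²) prior on μ is conjugate. Posterior precision = 1/σ₀² + n/σ²; posterior mean is the precision-weighted average of μ₀ and x̄.
Σxᵢ = 17.00 + 19.58 + 10.69 + 14.45 + 15.65 + 12.05 + 18.51 + 15.69 = 123.62, so n·x̄ = 123.62.
σ₀² = 8.43² = 71.0649, σ² = 3.27² = 10.6929; σ² + n·σ₀² = 10.6929 + 8·71.0649 = 579.2121.
Posterior mean = (μ₀/σ₀² + n·x̄/σ²)/(1/σ₀² + n/σ²) = (σ²·μ₀ + σ₀²·n·x̄)/(σ² + n·σ₀²) = (10.6929·14.31 + 71.0649·123.62)/579.2121 = 8938.058337/579.2121 = 15.4314.

15.4314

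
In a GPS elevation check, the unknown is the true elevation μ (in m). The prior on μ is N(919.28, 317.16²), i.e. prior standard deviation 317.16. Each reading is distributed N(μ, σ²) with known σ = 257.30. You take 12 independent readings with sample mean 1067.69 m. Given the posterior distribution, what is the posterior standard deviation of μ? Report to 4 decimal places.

For Normal data with known variance σ², a Normal(μ₀, σ₀²) prior on μ is conjugate. Posterior precision = 1/σ₀² + n/σ²; posterior mean is the precision-weighted average of μ₀ and x̄.
σ₀² = 317.16² = 100590.4656, σ² = 257.30² = 66203.29; σ² + n·σ₀² = 66203.29 + 12·100590.4656 = 1273288.8772.
Posterior precision = 1/σ₀² + n/σ² = 1/100590.4656 + 12/66203.29 = (σ² + n·σ₀²)/(σ₀²σ²) = 1273288.8772/(100590.4656·66203.29); posterior variance σₙ² = σ₀²σ²/(σ² + n·σ₀²) = 100590.4656·66203.29/1273288.8772 = 5230.093410.
Posterior SD = √σₙ² = √(100590.4656·66203.29/1273288.8772) = 72.3194.

72.3194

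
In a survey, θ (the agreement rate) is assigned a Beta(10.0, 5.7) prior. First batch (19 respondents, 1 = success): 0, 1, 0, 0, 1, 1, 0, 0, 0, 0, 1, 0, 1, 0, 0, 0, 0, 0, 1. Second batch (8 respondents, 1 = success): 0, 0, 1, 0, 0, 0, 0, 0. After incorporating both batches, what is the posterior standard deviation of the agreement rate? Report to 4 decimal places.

0.0740

The Beta prior is conjugate to a Binomial/Bernoulli likelihood; the update adds successes to α and failures to β.
After batch 1: Beta(10.0+6, 5.7+13) = Beta(16.0, 18.7).
After batch 2: Beta(16.0+1, 18.7+7) = Beta(17.0, 25.7).
Var = αβ/((α+β)²(α+β+1)) = 17.0·25.7/(42.7²·43.7) = 0.00548334; SD = √0.00548334 = 0.0740.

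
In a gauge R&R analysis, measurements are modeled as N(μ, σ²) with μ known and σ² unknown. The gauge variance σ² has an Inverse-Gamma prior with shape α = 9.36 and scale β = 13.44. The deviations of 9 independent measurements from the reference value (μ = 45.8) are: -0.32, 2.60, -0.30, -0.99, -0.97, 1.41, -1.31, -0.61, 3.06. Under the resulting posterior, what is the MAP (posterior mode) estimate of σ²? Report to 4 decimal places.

With known mean μ and an Inverse-Gamma(α, β) prior on σ², the Normal likelihood is conjugate: posterior is Inv-Gamma(α + n/2, β + Σ(xᵢ−μ)²/2).
Σ(xᵢ−μ)² = (-0.32)² + (2.60)² + (-0.30)² + (-0.99)² + (-0.97)² + (1.41)² + (-1.31)² + (-0.61)² + (3.06)² = 22.3133.
Posterior: Inv-Gamma(9.36 + 9/2, 13.44 + 22.3133/2) = Inv-Gamma(13.86, 24.59665).
Mode = β/(α+1) = 24.59665/14.86 = 1.6552.

1.6552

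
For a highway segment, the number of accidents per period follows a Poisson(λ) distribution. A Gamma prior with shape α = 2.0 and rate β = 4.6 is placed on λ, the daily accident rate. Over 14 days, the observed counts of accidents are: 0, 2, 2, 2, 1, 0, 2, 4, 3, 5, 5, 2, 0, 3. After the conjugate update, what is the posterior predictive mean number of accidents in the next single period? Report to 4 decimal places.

1.7742

With a Gamma(shape α, rate β) prior, the Poisson likelihood is conjugate: the posterior is Gamma(α + ΣXᵢ, β + n).
Sum of counts S = 31 over n = 14 days.
Posterior: Gamma(α+S, β+n) = Gamma(2.0+31, 4.6+14) = Gamma(33.0, 18.6).
The predictive distribution for one future period is NegBinom with mean α/β = 1.7742.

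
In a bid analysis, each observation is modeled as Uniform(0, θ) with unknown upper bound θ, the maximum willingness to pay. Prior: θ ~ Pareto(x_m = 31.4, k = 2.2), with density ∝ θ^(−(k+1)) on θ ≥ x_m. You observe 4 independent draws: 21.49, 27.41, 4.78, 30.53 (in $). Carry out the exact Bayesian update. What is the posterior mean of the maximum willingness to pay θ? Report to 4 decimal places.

37.4385

A Pareto(scale x_m, shape k) prior on the upper bound θ of Uniform(0, θ) is conjugate: posterior is Pareto(max(x_m, max xᵢ), k + n).
Sample maximum = 30.53; prior scale x_m = 31.4 → posterior scale = max = 31.40.
Posterior shape = 2.2 + 4 = 6.2.
E[θ|data] = k·x_m/(k−1) = 6.2·31.40/5.2 = 37.4385.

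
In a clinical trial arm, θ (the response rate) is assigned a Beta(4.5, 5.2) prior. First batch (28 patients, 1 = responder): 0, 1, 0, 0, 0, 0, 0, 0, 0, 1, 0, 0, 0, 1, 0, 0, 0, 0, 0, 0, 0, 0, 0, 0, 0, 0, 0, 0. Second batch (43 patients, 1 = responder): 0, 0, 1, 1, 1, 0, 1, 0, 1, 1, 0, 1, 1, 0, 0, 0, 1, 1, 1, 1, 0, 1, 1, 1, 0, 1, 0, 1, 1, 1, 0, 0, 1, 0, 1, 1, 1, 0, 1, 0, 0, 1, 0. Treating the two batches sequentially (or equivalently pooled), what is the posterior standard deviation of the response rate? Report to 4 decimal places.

The Beta prior is conjugate to a Binomial/Bernoulli likelihood; the update adds successes to α and failures to β.
After batch 1: Beta(4.5+3, 5.2+25) = Beta(7.5, 30.2).
After batch 2: Beta(7.5+25, 30.2+18) = Beta(32.5, 48.2).
Var = αβ/((α+β)²(α+β+1)) = 32.5·48.2/(80.7²·81.7) = 0.00294416; SD = √0.00294416 = 0.0543.

0.0543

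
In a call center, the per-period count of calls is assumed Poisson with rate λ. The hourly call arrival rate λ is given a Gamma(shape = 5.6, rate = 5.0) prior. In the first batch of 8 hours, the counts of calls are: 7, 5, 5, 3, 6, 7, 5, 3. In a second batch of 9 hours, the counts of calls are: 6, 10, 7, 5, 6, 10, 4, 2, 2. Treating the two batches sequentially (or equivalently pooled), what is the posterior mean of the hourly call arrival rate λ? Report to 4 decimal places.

4.4818

With a Gamma(shape α, rate β) prior, the Poisson likelihood is conjugate: the posterior is Gamma(α + ΣXᵢ, β + n).
Batch 1: sum of counts S = 41 over n = 8 hours.
After batch 1: Gamma(α+S, β+n) = Gamma(5.6+41, 5.0+8) = Gamma(46.6, 13.0).
Batch 2: sum of counts S = 52 over n = 9 hours.
After batch 2: Gamma(α+S, β+n) = Gamma(46.6+52, 13.0+9) = Gamma(98.6, 22.0).
Posterior mean = α/β = 98.6/22.0 = 4.4818.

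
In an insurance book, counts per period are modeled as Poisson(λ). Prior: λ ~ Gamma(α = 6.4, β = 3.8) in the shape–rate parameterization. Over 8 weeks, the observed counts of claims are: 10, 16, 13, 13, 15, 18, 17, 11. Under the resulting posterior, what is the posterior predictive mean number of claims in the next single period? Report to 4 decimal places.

With a Gamma(shape α, rate β) prior, the Poisson likelihood is conjugate: the posterior is Gamma(α + ΣXᵢ, β + n).
Sum of counts S = 113 over n = 8 weeks.
Posterior: Gamma(α+S, β+n) = Gamma(6.4+113, 3.8+8) = Gamma(119.4, 11.8).
The predictive distribution for one future period is NegBinom with mean α/β = 10.1186.

10.1186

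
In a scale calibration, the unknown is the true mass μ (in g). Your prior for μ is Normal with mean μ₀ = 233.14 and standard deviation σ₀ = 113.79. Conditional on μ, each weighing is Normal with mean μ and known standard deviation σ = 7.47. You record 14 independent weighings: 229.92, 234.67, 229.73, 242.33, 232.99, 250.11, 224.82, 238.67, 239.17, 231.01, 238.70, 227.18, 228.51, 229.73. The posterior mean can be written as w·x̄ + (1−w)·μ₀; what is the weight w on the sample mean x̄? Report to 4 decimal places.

0.9997

For Normal data with known variance σ², a Normal(μ₀, σ₀²) prior on μ is conjugate. Posterior precision = 1/σ₀² + n/σ²; posterior mean is the precision-weighted average of μ₀ and x̄.
σ₀² = 113.79² = 12948.1641, σ² = 7.47² = 55.8009. Prior precision 1/σ₀² = 1/12948.1641; data precision n/σ² = 14/55.8009.
w = (n/σ²)/(1/σ₀² + n/σ²) = n·σ₀²/(σ² + n·σ₀²) = 14·12948.1641/(55.8009 + 14·12948.1641) = 181274.2974/181330.0983 = 0.9997.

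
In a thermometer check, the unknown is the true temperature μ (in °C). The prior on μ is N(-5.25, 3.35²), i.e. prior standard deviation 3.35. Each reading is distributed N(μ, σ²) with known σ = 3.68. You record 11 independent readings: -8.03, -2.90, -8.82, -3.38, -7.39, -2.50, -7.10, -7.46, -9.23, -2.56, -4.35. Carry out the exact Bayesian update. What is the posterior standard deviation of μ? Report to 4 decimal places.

For Normal data with known variance σ², a Normal(μ₀, σ₀²) prior on μ is conjugate. Posterior precision = 1/σ₀² + n/σ²; posterior mean is the precision-weighted average of μ₀ and x̄.
σ₀² = 3.35² = 11.2225, σ² = 3.68² = 13.5424; σ² + n·σ₀² = 13.5424 + 11·11.2225 = 136.9899.
Posterior precision = 1/σ₀² + n/σ² = 1/11.2225 + 11/13.5424 = (σ² + n·σ₀²)/(σ₀²σ²) = 136.9899/(11.2225·13.5424); posterior variance σₙ² = σ₀²σ²/(σ² + n·σ₀²) = 11.2225·13.5424/136.9899 = 1.109422.
Posterior SD = √σₙ² = √(11.2225·13.5424/136.9899) = 1.0533.

1.0533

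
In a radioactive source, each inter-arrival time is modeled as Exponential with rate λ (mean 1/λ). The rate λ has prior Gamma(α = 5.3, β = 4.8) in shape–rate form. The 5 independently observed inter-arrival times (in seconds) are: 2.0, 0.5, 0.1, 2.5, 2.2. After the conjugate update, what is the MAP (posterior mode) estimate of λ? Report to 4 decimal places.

0.7686

With a Gamma(shape α, rate β) prior on the exponential rate λ, the posterior after n observations with total T = Σxᵢ is Gamma(α+n, β+T).
Sum of observations T = 7.3 seconds; n = 5.
Posterior: Gamma(5.3+5, 4.8+7.3) = Gamma(10.3, 12.1).
Mode = (α−1)/β = 0.7686.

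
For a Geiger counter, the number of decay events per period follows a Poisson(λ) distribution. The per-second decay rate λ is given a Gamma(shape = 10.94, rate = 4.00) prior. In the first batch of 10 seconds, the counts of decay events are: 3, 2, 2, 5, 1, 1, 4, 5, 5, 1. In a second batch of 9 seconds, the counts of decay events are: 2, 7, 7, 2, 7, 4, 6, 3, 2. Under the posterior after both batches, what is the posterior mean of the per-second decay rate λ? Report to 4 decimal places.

With a Gamma(shape α, rate β) prior, the Poisson likelihood is conjugate: the posterior is Gamma(α + ΣXᵢ, β + n).
Batch 1: sum of counts S = 29 over n = 10 seconds.
After batch 1: Gamma(α+S, β+n) = Gamma(10.94+29, 4.00+10) = Gamma(39.94, 14.00).
Batch 2: sum of counts S = 40 over n = 9 seconds.
After batch 2: Gamma(α+S, β+n) = Gamma(39.94+40, 14.00+9) = Gamma(79.94, 23.00).
Posterior mean = α/β = 79.94/23.00 = 3.4757.

3.4757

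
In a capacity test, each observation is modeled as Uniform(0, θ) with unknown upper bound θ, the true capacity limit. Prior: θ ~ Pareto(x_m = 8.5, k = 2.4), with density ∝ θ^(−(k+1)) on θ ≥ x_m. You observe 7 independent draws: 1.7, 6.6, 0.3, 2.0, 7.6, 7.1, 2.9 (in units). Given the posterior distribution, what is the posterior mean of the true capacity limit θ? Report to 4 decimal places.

A Pareto(scale x_m, shape k) prior on the upper bound θ of Uniform(0, θ) is conjugate: posterior is Pareto(max(x_m, max xᵢ), k + n).
Sample maximum = 7.6; prior scale x_m = 8.5 → posterior scale = max = 8.5.
Posterior shape = 2.4 + 7 = 9.4.
E[θ|data] = k·x_m/(k−1) = 9.4·8.5/8.4 = 9.5119.

9.5119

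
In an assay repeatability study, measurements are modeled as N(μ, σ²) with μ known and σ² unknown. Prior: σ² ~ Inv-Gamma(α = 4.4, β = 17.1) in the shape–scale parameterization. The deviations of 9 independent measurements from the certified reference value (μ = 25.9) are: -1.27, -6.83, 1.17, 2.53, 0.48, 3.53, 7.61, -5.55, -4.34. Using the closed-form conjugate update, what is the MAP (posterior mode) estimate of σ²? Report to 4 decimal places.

10.6300

With known mean μ and an Inverse-Gamma(α, β) prior on σ², the Normal likelihood is conjugate: posterior is Inv-Gamma(α + n/2, β + Σ(xᵢ−μ)²/2).
Σ(xᵢ−μ)² = (-1.27)² + (-6.83)² + (1.17)² + (2.53)² + (0.48)² + (3.53)² + (7.61)² + (-5.55)² + (-4.34)² = 176.2731.
Posterior: Inv-Gamma(4.4 + 9/2, 17.1 + 176.2731/2) = Inv-Gamma(8.90, 105.23655).
Mode = β/(α+1) = 105.23655/9.90 = 10.6300.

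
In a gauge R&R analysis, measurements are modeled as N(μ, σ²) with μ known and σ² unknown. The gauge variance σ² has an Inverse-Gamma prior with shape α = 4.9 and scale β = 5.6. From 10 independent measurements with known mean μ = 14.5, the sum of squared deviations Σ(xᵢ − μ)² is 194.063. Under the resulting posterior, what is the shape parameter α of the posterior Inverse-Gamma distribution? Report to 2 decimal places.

9.90

With known mean μ and an Inverse-Gamma(α, β) prior on σ², the Normal likelihood is conjugate: posterior is Inv-Gamma(α + n/2, β + Σ(xᵢ−μ)²/2).
Posterior: Inv-Gamma(4.9 + 10/2, 5.6 + 194.063/2) = Inv-Gamma(9.90, 102.6315).
Posterior α = 9.90.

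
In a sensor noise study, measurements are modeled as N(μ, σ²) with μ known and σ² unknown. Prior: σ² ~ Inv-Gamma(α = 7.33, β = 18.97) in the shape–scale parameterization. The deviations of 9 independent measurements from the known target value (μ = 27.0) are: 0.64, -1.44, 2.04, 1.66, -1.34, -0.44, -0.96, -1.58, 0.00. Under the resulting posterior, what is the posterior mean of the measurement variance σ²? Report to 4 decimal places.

2.4353

With known mean μ and an Inverse-Gamma(α, β) prior on σ², the Normal likelihood is conjugate: posterior is Inv-Gamma(α + n/2, β + Σ(xᵢ−μ)²/2).
Σ(xᵢ−μ)² = (0.64)² + (-1.44)² + (2.04)² + (1.66)² + (-1.34)² + (-0.44)² + (-0.96)² + (-1.58)² + (0.00)² = 14.8076.
Posterior: Inv-Gamma(7.33 + 9/2, 18.97 + 14.8076/2) = Inv-Gamma(11.83, 26.37380).
E[σ²|data] = β/(α−1) = 26.37380/10.83 = 2.4353.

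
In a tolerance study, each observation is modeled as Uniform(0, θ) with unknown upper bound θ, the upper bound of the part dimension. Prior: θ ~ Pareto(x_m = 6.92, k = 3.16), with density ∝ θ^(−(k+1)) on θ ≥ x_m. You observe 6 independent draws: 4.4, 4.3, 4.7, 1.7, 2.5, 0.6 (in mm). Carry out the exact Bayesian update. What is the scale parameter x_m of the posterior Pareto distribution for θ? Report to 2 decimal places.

A Pareto(scale x_m, shape k) prior on the upper bound θ of Uniform(0, θ) is conjugate: posterior is Pareto(max(x_m, max xᵢ), k + n).
Sample maximum = 4.7; prior scale x_m = 6.92 → posterior scale = max = 6.92.
Posterior shape = 3.16 + 6 = 9.16.
Posterior scale x_m = 6.92.

6.92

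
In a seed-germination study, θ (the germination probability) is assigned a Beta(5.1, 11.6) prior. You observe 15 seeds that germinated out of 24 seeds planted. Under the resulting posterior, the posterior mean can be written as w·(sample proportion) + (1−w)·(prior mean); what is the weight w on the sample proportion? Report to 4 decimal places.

0.5897

The Beta prior is conjugate to a Binomial/Bernoulli likelihood; the update adds successes to α and failures to β.
Posterior mean = (α₀+k)/(α₀+β₀+n) = [n/(α₀+β₀+n)]·(k/n) + [(α₀+β₀)/(α₀+β₀+n)]·α₀/(α₀+β₀), so only n and the prior enter the weight.
The weight on the data is w = n/(α₀+β₀+n) = 24/(5.1+11.6+24) = 24/40.7 = 0.5897.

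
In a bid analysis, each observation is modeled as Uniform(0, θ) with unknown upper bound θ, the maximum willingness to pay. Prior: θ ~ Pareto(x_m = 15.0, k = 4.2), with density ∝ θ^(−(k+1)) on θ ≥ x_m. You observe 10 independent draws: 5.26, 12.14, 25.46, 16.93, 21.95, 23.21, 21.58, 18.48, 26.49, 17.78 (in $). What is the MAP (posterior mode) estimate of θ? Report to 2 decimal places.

A Pareto(scale x_m, shape k) prior on the upper bound θ of Uniform(0, θ) is conjugate: posterior is Pareto(max(x_m, max xᵢ), k + n).
Sample maximum = 26.49; prior scale x_m = 15.0 → posterior scale = max = 26.49.
Posterior shape = 4.2 + 10 = 14.2.
The Pareto density is decreasing on [x_m, ∞), so the mode is x_m = 26.49.

26.49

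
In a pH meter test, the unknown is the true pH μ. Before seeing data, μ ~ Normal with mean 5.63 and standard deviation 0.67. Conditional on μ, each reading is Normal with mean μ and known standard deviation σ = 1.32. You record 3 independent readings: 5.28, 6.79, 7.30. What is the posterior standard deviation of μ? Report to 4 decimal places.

0.5032

For Normal data with known variance σ², a Normal(μ₀, σ₀²) prior on μ is conjugate. Posterior precision = 1/σ₀² + n/σ²; posterior mean is the precision-weighted average of μ₀ and x̄.
σ₀² = 0.67² = 0.4489, σ² = 1.32² = 1.7424; σ² + n·σ₀² = 1.7424 + 3·0.4489 = 3.0891.
Posterior precision = 1/σ₀² + n/σ² = 1/0.4489 + 3/1.7424 = (σ² + n·σ₀²)/(σ₀²σ²) = 3.0891/(0.4489·1.7424); posterior variance σₙ² = σ₀²σ²/(σ² + n·σ₀²) = 0.4489·1.7424/3.0891 = 0.253201.
Posterior SD = √σₙ² = √(0.4489·1.7424/3.0891) = 0.5032.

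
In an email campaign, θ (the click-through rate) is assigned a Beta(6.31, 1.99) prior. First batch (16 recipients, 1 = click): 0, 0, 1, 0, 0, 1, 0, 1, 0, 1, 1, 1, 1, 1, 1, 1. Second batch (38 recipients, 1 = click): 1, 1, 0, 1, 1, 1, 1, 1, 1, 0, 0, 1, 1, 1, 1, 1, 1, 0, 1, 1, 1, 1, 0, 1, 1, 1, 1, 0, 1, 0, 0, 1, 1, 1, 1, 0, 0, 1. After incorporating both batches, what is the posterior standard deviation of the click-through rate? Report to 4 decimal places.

0.0570

The Beta prior is conjugate to a Binomial/Bernoulli likelihood; the update adds successes to α and failures to β.
After batch 1: Beta(6.31+10, 1.99+6) = Beta(16.31, 7.99).
After batch 2: Beta(16.31+28, 7.99+10) = Beta(44.31, 17.99).
Var = αβ/((α+β)²(α+β+1)) = 44.31·17.99/(62.30²·63.30) = 0.00324454; SD = √0.00324454 = 0.0570.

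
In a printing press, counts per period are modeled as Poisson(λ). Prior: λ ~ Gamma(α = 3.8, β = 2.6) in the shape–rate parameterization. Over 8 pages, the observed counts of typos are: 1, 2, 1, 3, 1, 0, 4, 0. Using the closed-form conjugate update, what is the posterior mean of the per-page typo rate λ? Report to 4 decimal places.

With a Gamma(shape α, rate β) prior, the Poisson likelihood is conjugate: the posterior is Gamma(α + ΣXᵢ, β + n).
Sum of counts S = 12 over n = 8 pages.
Posterior: Gamma(α+S, β+n) = Gamma(3.8+12, 2.6+8) = Gamma(15.8, 10.6).
Posterior mean = α/β = 15.8/10.6 = 1.4906.

1.4906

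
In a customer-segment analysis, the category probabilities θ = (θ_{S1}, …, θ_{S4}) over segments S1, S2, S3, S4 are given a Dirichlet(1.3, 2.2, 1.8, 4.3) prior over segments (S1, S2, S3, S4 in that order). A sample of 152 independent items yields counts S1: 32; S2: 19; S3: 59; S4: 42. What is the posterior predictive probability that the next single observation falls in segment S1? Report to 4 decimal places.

0.2061

The Dirichlet prior is conjugate to the Multinomial likelihood: each posterior αⱼ = prior αⱼ + observed count nⱼ.
Posterior concentration: (33.3, 21.2, 60.8, 46.3), total = 161.6.
P(next = S1 | data) = α_{S1}/Σα = 0.2061.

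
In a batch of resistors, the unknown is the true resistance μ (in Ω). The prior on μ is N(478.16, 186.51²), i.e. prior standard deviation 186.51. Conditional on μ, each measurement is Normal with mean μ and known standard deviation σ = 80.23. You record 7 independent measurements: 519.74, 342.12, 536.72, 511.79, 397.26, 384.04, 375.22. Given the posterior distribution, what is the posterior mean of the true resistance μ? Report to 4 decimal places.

439.1581

For Normal data with known variance σ², a Normal(μ₀, σ₀²) prior on μ is conjugate. Posterior precision = 1/σ₀² + n/σ²; posterior mean is the precision-weighted average of μ₀ and x̄.
Σxᵢ = 519.74 + 342.12 + 536.72 + 511.79 + 397.26 + 384.04 + 375.22 = 3066.89, so n·x̄ = 3066.89.
σ₀² = 186.51² = 34785.9801, σ² = 80.23² = 6436.8529; σ² + n·σ₀² = 6436.8529 + 7·34785.9801 = 249938.7136.
Posterior mean = (μ₀/σ₀² + n·x̄/σ²)/(1/σ₀² + n/σ²) = (σ²·μ₀ + σ₀²·n·x̄)/(σ² + n·σ₀²) = (6436.8529·478.16 + 34785.9801·3066.89)/249938.7136 = 109762620.091553/249938.7136 = 439.1581.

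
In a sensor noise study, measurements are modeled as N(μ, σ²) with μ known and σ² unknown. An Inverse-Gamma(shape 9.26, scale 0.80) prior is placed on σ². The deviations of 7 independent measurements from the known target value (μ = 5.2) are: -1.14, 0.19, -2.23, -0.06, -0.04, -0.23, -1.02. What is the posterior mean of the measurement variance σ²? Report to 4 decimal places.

0.3830

With known mean μ and an Inverse-Gamma(α, β) prior on σ², the Normal likelihood is conjugate: posterior is Inv-Gamma(α + n/2, β + Σ(xᵢ−μ)²/2).
Σ(xᵢ−μ)² = (-1.14)² + (0.19)² + (-2.23)² + (-0.06)² + (-0.04)² + (-0.23)² + (-1.02)² = 7.4071.
Posterior: Inv-Gamma(9.26 + 7/2, 0.80 + 7.4071/2) = Inv-Gamma(12.76, 4.50355).
E[σ²|data] = β/(α−1) = 4.50355/11.76 = 0.3830.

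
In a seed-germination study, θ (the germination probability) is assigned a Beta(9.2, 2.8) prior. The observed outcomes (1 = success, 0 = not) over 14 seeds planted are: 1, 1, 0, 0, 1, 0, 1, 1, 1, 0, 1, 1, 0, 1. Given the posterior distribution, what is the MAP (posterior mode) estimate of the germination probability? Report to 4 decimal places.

0.7167

The Beta prior is conjugate to a Binomial/Bernoulli likelihood; the update adds successes to α and failures to β.
Posterior: Beta(α+k, β+n−k) = Beta(9.2+9, 2.8+5) = Beta(18.2, 7.8).
Mode of Beta(a,b) for a,b>1 is (a−1)/(a+b−2) = 17.2/24.0 = 0.7167.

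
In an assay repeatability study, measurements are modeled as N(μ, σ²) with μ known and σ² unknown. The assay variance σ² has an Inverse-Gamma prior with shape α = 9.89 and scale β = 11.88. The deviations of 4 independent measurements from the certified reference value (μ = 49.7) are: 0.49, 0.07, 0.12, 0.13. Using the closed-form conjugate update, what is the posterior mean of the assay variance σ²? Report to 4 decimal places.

With known mean μ and an Inverse-Gamma(α, β) prior on σ², the Normal likelihood is conjugate: posterior is Inv-Gamma(α + n/2, β + Σ(xᵢ−μ)²/2).
Σ(xᵢ−μ)² = (0.49)² + (0.07)² + (0.12)² + (0.13)² = 0.2763.
Posterior: Inv-Gamma(9.89 + 4/2, 11.88 + 0.2763/2) = Inv-Gamma(11.89, 12.01815).
E[σ²|data] = β/(α−1) = 12.01815/10.89 = 1.1036.

1.1036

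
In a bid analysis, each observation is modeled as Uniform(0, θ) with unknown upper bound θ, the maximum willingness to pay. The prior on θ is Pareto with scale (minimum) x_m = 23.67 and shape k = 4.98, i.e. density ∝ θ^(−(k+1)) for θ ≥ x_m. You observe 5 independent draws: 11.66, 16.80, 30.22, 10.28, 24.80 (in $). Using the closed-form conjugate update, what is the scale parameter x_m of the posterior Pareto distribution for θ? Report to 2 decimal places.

A Pareto(scale x_m, shape k) prior on the upper bound θ of Uniform(0, θ) is conjugate: posterior is Pareto(max(x_m, max xᵢ), k + n).
Sample maximum = 30.22; prior scale x_m = 23.67 → posterior scale = max = 30.22.
Posterior shape = 4.98 + 5 = 9.98.
Posterior scale x_m = 30.22.

30.22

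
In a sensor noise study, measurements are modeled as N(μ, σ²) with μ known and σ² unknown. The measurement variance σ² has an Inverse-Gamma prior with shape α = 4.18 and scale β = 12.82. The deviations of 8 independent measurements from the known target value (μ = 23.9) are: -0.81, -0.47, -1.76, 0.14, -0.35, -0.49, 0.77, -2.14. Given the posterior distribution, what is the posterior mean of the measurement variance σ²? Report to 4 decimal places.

With known mean μ and an Inverse-Gamma(α, β) prior on σ², the Normal likelihood is conjugate: posterior is Inv-Gamma(α + n/2, β + Σ(xᵢ−μ)²/2).
Σ(xᵢ−μ)² = (-0.81)² + (-0.47)² + (-1.76)² + (0.14)² + (-0.35)² + (-0.49)² + (0.77)² + (-2.14)² = 9.5293.
Posterior: Inv-Gamma(4.18 + 8/2, 12.82 + 9.5293/2) = Inv-Gamma(8.18, 17.58465).
E[σ²|data] = β/(α−1) = 17.58465/7.18 = 2.4491.

2.4491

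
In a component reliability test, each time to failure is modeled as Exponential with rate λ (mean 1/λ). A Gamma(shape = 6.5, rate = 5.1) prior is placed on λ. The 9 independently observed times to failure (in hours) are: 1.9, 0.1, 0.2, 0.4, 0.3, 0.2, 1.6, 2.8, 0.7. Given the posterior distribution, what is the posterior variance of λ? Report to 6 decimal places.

0.087625

With a Gamma(shape α, rate β) prior on the exponential rate λ, the posterior after n observations with total T = Σxᵢ is Gamma(α+n, β+T).
Sum of observations T = 8.2 hours; n = 9.
Posterior: Gamma(6.5+9, 5.1+8.2) = Gamma(15.5, 13.3).
Var = α/β² = 0.087625.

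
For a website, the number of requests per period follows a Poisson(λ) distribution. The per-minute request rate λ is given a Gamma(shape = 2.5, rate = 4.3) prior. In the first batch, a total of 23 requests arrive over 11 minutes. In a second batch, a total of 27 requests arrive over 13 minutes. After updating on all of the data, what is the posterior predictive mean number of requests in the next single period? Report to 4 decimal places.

With a Gamma(shape α, rate β) prior, the Poisson likelihood is conjugate: the posterior is Gamma(α + ΣXᵢ, β + n).
After batch 1: Gamma(α+S, β+n) = Gamma(2.5+23, 4.3+11) = Gamma(25.5, 15.3).
After batch 2: Gamma(α+S, β+n) = Gamma(25.5+27, 15.3+13) = Gamma(52.5, 28.3).
The predictive distribution for one future period is NegBinom with mean α/β = 1.8551.

1.8551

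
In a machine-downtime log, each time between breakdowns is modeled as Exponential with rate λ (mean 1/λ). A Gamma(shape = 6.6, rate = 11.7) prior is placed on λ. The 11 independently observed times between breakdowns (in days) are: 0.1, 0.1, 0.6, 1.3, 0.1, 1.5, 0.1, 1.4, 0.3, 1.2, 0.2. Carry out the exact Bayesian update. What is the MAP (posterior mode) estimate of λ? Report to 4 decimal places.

With a Gamma(shape α, rate β) prior on the exponential rate λ, the posterior after n observations with total T = Σxᵢ is Gamma(α+n, β+T).
Sum of observations T = 6.9 days; n = 11.
Posterior: Gamma(6.6+11, 11.7+6.9) = Gamma(17.6, 18.6).
Mode = (α−1)/β = 0.8925.

0.8925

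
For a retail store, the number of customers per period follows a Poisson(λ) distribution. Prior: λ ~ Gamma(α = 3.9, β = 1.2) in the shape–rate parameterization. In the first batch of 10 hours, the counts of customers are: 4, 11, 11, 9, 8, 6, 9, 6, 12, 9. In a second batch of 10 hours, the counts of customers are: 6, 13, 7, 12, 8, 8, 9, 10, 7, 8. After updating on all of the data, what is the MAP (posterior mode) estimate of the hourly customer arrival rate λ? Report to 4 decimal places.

8.2972

With a Gamma(shape α, rate β) prior, the Poisson likelihood is conjugate: the posterior is Gamma(α + ΣXᵢ, β + n).
Batch 1: sum of counts S = 85 over n = 10 hours.
After batch 1: Gamma(α+S, β+n) = Gamma(3.9+85, 1.2+10) = Gamma(88.9, 11.2).
Batch 2: sum of counts S = 88 over n = 10 hours.
After batch 2: Gamma(α+S, β+n) = Gamma(88.9+88, 11.2+10) = Gamma(176.9, 21.2).
Mode of Gamma(α,β) for α≥1 is (α−1)/β = 175.9/21.2 = 8.2972.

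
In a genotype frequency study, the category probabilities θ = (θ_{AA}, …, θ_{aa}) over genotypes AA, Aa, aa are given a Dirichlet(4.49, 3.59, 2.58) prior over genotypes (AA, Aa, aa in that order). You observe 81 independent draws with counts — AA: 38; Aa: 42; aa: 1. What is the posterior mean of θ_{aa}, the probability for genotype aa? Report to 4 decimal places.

The Dirichlet prior is conjugate to the Multinomial likelihood: each posterior αⱼ = prior αⱼ + observed count nⱼ.
Posterior concentration: (42.49, 45.59, 3.58), total = 91.66.
E[θ_{aa}|data] = α_{aa}/Σα = 3.58/91.66 = 0.0391.

0.0391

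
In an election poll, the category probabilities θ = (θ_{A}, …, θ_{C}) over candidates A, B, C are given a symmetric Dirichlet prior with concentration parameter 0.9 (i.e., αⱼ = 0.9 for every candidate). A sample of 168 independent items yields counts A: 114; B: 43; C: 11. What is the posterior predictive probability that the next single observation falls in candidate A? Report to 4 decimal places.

The Dirichlet prior is conjugate to the Multinomial likelihood: each posterior αⱼ = prior αⱼ + observed count nⱼ.
Posterior concentration: (114.9, 43.9, 11.9), total = 170.7.
P(next = A | data) = α_{A}/Σα = 0.6731.

0.6731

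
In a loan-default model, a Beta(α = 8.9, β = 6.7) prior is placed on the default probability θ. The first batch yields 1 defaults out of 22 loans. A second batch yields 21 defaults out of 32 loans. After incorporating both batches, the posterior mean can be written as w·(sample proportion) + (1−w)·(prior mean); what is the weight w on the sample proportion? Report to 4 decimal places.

0.7759

The Beta prior is conjugate to a Binomial/Bernoulli likelihood; the update adds successes to α and failures to β.
Total number of loans: n = 22 + 32 = 54.
Posterior mean = (α₀+k)/(α₀+β₀+n) = [n/(α₀+β₀+n)]·(k/n) + [(α₀+β₀)/(α₀+β₀+n)]·α₀/(α₀+β₀), so only n and the prior enter the weight.
The weight on the data is w = n/(α₀+β₀+n) = 54/(8.9+6.7+54) = 54/69.6 = 0.7759.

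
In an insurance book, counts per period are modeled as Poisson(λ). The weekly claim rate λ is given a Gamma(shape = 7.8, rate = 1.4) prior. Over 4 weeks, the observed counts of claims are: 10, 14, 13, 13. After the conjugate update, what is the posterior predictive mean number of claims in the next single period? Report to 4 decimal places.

10.7037

With a Gamma(shape α, rate β) prior, the Poisson likelihood is conjugate: the posterior is Gamma(α + ΣXᵢ, β + n).
Sum of counts S = 50 over n = 4 weeks.
Posterior: Gamma(α+S, β+n) = Gamma(7.8+50, 1.4+4) = Gamma(57.8, 5.4).
The predictive distribution for one future period is NegBinom with mean α/β = 10.7037.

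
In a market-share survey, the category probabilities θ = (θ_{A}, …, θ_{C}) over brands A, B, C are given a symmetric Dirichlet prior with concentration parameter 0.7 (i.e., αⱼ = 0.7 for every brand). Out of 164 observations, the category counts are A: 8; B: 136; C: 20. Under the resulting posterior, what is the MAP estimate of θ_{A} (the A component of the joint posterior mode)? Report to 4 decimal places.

The Dirichlet prior is conjugate to the Multinomial likelihood: each posterior αⱼ = prior αⱼ + observed count nⱼ.
Posterior concentration: (8.7, 136.7, 20.7), total = 166.1.
Joint mode component: (α_{A}−1)/(Σα−K) = 7.7/163.1 = 0.0472.

0.0472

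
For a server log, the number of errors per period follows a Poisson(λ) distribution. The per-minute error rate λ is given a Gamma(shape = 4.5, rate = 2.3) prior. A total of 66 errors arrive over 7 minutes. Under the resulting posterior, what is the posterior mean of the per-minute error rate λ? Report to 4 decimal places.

With a Gamma(shape α, rate β) prior, the Poisson likelihood is conjugate: the posterior is Gamma(α + ΣXᵢ, β + n).
Posterior: Gamma(α+S, β+n) = Gamma(4.5+66, 2.3+7) = Gamma(70.5, 9.3).
Posterior mean = α/β = 70.5/9.3 = 7.5806.

7.5806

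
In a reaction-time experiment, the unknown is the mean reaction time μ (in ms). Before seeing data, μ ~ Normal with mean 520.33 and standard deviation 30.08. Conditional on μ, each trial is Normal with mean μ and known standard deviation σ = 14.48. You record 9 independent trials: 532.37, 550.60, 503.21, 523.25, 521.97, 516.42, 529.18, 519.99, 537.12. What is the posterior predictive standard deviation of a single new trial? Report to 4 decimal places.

15.2441

For Normal data with known variance σ², a Normal(μ₀, σ₀²) prior on μ is conjugate. Posterior precision = 1/σ₀² + n/σ²; posterior mean is the precision-weighted average of μ₀ and x̄.
σ₀² = 30.08² = 904.8064, σ² = 14.48² = 209.6704; σ² + n·σ₀² = 209.6704 + 9·904.8064 = 8352.928.
Posterior precision = 1/σ₀² + n/σ² = 1/904.8064 + 9/209.6704 = (σ² + n·σ₀²)/(σ₀²σ²) = 8352.928/(904.8064·209.6704); posterior variance σₙ² = σ₀²σ²/(σ² + n·σ₀²) = 904.8064·209.6704/8352.928 = 22.711930.
Predictive variance for one new observation = σₙ² + σ² = 904.8064·209.6704/8352.928 + 209.6704 = σ²·(σ₀² + 8352.928)/8352.928 = 209.6704·9257.7344/8352.928 = 232.382330; SD = √(209.6704·9257.7344/8352.928) = 15.2441.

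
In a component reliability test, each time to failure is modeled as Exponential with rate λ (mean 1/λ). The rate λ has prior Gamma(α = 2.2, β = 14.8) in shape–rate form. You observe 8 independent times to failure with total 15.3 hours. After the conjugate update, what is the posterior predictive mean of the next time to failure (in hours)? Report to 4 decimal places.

With a Gamma(shape α, rate β) prior on the exponential rate λ, the posterior after n observations with total T = Σxᵢ is Gamma(α+n, β+T).
Posterior: Gamma(2.2+8, 14.8+15.3) = Gamma(10.2, 30.1).
The predictive distribution for the next observation is Lomax; its mean is β/(α−1) = 30.1/9.2 = 3.2717.

3.2717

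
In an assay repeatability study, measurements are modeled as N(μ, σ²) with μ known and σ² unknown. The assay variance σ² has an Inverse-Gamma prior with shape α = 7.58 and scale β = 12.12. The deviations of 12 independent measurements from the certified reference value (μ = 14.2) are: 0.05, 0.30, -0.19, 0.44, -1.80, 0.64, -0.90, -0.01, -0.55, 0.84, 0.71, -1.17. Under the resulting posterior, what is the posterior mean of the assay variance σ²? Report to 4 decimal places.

With known mean μ and an Inverse-Gamma(α, β) prior on σ², the Normal likelihood is conjugate: posterior is Inv-Gamma(α + n/2, β + Σ(xᵢ−μ)²/2).
Σ(xᵢ−μ)² = (0.05)² + (0.30)² + (-0.19)² + (0.44)² + (-1.80)² + (0.64)² + (-0.90)² + (-0.01)² + (-0.55)² + (0.84)² + (0.71)² + (-1.17)² = 7.6630.
Posterior: Inv-Gamma(7.58 + 12/2, 12.12 + 7.6630/2) = Inv-Gamma(13.58, 15.95150).
E[σ²|data] = β/(α−1) = 15.95150/12.58 = 1.2680.

1.2680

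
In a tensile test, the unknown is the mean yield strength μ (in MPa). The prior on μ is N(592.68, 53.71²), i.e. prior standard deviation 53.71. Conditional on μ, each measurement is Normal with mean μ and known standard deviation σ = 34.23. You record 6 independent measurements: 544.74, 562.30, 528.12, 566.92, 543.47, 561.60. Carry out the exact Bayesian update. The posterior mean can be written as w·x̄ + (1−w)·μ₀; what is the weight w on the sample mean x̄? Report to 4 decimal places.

For Normal data with known variance σ², a Normal(μ₀, σ₀²) prior on μ is conjugate. Posterior precision = 1/σ₀² + n/σ²; posterior mean is the precision-weighted average of μ₀ and x̄.
σ₀² = 53.71² = 2884.7641, σ² = 34.23² = 1171.6929. Prior precision 1/σ₀² = 1/2884.7641; data precision n/σ² = 6/1171.6929.
w = (n/σ²)/(1/σ₀² + n/σ²) = n·σ₀²/(σ² + n·σ₀²) = 6·2884.7641/(1171.6929 + 6·2884.7641) = 17308.5846/18480.2775 = 0.9366.

0.9366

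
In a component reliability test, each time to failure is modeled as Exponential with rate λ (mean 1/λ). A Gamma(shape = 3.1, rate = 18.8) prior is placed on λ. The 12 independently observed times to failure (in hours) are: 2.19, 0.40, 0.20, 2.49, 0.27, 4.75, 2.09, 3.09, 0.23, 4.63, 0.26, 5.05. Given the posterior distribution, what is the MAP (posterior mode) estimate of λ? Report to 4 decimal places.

0.3172

With a Gamma(shape α, rate β) prior on the exponential rate λ, the posterior after n observations with total T = Σxᵢ is Gamma(α+n, β+T).
Sum of observations T = 25.65 hours; n = 12.
Posterior: Gamma(3.1+12, 18.8+25.65) = Gamma(15.1, 44.45).
Mode = (α−1)/β = 0.3172.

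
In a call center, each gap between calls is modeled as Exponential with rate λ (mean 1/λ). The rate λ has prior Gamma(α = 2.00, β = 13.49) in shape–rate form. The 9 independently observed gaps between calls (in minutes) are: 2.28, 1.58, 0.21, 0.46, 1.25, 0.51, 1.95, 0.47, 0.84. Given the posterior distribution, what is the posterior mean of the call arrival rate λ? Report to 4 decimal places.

With a Gamma(shape α, rate β) prior on the exponential rate λ, the posterior after n observations with total T = Σxᵢ is Gamma(α+n, β+T).
Sum of observations T = 9.55 minutes; n = 9.
Posterior: Gamma(2.00+9, 13.49+9.55) = Gamma(11.00, 23.04).
Posterior mean of λ = α/β = 11.00/23.04 = 0.4774.

0.4774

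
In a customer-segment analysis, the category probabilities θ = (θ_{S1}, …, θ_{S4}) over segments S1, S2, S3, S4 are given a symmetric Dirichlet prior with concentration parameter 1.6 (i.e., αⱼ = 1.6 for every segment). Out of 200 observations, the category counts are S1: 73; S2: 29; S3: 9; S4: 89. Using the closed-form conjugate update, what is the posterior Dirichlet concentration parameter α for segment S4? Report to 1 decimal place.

The Dirichlet prior is conjugate to the Multinomial likelihood: each posterior αⱼ = prior αⱼ + observed count nⱼ.
Posterior concentration: (74.6, 30.6, 10.6, 90.6), total = 206.4.
α_{S4} = 1.6 + 89 = 90.6.

90.6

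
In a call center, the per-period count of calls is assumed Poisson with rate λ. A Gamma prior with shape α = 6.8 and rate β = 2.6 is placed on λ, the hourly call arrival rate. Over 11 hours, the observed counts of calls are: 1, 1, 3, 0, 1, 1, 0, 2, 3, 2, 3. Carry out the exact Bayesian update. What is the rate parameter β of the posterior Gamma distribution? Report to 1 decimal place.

With a Gamma(shape α, rate β) prior, the Poisson likelihood is conjugate: the posterior is Gamma(α + ΣXᵢ, β + n).
Sum of counts S = 17 over n = 11 hours.
Posterior: Gamma(α+S, β+n) = Gamma(6.8+17, 2.6+11) = Gamma(23.8, 13.6).
Posterior β = 13.6.

13.6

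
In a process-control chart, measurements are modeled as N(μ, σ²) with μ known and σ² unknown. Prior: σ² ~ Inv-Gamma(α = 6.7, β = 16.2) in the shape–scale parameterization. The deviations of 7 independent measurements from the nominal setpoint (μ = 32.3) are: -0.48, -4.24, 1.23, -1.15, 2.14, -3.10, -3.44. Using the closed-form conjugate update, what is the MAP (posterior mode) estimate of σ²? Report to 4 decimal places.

3.5476

With known mean μ and an Inverse-Gamma(α, β) prior on σ², the Normal likelihood is conjugate: posterior is Inv-Gamma(α + n/2, β + Σ(xᵢ−μ)²/2).
Σ(xᵢ−μ)² = (-0.48)² + (-4.24)² + (1.23)² + (-1.15)² + (2.14)² + (-3.10)² + (-3.44)² = 47.0666.
Posterior: Inv-Gamma(6.7 + 7/2, 16.2 + 47.0666/2) = Inv-Gamma(10.20, 39.73330).
Mode = β/(α+1) = 39.73330/11.20 = 3.5476.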